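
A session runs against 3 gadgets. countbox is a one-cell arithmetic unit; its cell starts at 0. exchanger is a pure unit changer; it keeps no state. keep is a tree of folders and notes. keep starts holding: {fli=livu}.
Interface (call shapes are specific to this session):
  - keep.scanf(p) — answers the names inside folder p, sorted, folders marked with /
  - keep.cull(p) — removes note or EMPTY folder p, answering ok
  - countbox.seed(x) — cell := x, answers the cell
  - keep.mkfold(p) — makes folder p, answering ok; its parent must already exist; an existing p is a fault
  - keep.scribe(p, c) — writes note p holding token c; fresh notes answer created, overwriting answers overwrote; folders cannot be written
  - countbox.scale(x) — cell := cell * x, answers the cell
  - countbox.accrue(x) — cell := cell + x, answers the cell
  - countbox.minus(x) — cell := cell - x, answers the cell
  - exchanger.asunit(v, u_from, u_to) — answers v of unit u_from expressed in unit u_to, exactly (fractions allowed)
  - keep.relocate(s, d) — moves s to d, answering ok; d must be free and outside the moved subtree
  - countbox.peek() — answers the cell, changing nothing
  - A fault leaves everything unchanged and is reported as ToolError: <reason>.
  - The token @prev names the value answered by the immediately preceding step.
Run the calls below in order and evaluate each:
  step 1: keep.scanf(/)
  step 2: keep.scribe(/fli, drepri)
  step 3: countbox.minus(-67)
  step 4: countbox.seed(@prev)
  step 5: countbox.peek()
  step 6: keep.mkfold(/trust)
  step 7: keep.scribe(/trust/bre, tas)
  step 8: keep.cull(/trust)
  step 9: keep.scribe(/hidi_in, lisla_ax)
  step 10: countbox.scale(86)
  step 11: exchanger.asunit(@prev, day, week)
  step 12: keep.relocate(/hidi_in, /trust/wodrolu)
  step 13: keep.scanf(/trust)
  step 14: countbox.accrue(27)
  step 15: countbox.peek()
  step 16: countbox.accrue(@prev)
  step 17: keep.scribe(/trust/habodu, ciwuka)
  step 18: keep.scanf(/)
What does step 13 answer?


Answer: [bre, wodrolu]

Derivation:
# 1. scanf(p='/') => [fli]
# 2. scribe(p='/fli', c='drepri') => overwrote
# 3. minus(x='-67') => 67
# 4. seed(x='@prev') => 67
# 5. peek() => 67
# 6. mkfold(p='/trust') => ok
# 7. scribe(p='/trust/bre', c='tas') => created
# 8. cull(p='/trust') => ToolError: not empty
# 9. scribe(p='/hidi_in', c='lisla_ax') => created
# 10. scale(x='86') => 5762
# 11. asunit(v='@prev', u_from='day', u_to='week') => 5762/7
# 12. relocate(s='/hidi_in', d='/trust/wodrolu') => ok
# 13. scanf(p='/trust') => [bre, wodrolu]
# 14. accrue(x='27') => 5789
# 15. peek() => 5789
# 16. accrue(x='@prev') => 11578
# 17. scribe(p='/trust/habodu', c='ciwuka') => created
# 18. scanf(p='/') => [fli, trust/]


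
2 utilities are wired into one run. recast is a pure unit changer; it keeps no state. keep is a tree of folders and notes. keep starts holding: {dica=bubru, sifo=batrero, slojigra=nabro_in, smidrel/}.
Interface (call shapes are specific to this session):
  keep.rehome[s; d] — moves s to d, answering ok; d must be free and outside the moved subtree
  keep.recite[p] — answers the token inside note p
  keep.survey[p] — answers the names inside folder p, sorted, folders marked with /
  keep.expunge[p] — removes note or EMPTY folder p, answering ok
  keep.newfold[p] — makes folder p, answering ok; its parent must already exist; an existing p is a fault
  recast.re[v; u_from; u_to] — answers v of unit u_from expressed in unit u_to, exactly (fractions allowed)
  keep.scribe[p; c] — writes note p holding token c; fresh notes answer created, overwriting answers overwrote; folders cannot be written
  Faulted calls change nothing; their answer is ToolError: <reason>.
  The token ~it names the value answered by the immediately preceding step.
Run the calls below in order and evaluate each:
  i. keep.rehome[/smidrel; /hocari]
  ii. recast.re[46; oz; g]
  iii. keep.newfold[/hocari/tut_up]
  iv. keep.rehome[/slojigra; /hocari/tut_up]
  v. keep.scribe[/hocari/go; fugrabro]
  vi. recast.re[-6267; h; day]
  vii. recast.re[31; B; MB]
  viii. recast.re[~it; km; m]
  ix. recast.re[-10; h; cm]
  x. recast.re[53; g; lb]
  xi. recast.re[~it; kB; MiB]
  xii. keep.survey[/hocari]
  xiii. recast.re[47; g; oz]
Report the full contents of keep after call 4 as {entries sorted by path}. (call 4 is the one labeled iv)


Act: rehome[s: /smidrel; d: /hocari]
Obs: ok
Act: re[v: 46; u_from: oz; u_to: g]
Obs: 1043262451/800000
Act: newfold[p: /hocari/tut_up]
Obs: ok
Act: rehome[s: /slojigra; d: /hocari/tut_up]
Obs: ToolError: exists
Act: scribe[p: /hocari/go; c: fugrabro]
Obs: created
Act: re[v: -6267; u_from: h; u_to: day]
Obs: -2089/8
Act: re[v: 31; u_from: B; u_to: MB]
Obs: 31/1000000
Act: re[v: ~it; u_from: km; u_to: m]
Obs: 31/1000
Act: re[v: -10; u_from: h; u_to: cm]
Obs: ToolError: incompatible units
Act: re[v: 53; u_from: g; u_to: lb]
Obs: 5300000/45359237
Act: re[v: ~it; u_from: kB; u_to: MiB]
Obs: 20703125/185791434752
Act: survey[p: /hocari]
Obs: [go, tut_up/]
Act: re[v: 47; u_from: g; u_to: oz]
Obs: 75200000/45359237

Answer: {dica=bubru, hocari/, hocari/tut_up/, sifo=batrero, slojigra=nabro_in}


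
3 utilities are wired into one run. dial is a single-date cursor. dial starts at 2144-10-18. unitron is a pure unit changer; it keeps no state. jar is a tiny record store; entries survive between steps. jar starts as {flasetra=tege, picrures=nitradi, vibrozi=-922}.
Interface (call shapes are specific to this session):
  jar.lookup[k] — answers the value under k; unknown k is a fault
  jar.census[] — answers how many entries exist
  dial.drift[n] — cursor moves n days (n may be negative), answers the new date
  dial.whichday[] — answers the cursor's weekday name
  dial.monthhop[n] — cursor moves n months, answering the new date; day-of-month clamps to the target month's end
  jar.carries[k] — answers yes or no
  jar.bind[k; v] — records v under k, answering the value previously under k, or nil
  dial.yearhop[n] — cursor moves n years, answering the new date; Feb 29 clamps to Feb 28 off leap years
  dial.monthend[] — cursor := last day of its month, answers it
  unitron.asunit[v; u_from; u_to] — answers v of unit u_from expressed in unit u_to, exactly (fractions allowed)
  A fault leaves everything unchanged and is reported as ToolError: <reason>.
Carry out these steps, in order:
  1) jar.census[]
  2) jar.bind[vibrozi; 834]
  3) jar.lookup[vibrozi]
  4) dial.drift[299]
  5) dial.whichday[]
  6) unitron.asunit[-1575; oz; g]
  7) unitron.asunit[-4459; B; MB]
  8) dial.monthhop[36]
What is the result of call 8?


Step: census[]
Result: 3
Step: bind[k=vibrozi; v=834]
Result: -922
Step: lookup[k=vibrozi]
Result: 834
Step: drift[n=299]
Result: 2145-08-13
Step: whichday[]
Result: Friday
Step: asunit[v=-1575; u_from=oz; u_to=g]
Result: -2857631931/64000
Step: asunit[v=-4459; u_from=B; u_to=MB]
Result: -4459/1000000
Step: monthhop[n=36]
Result: 2148-08-13

Answer: 2148-08-13


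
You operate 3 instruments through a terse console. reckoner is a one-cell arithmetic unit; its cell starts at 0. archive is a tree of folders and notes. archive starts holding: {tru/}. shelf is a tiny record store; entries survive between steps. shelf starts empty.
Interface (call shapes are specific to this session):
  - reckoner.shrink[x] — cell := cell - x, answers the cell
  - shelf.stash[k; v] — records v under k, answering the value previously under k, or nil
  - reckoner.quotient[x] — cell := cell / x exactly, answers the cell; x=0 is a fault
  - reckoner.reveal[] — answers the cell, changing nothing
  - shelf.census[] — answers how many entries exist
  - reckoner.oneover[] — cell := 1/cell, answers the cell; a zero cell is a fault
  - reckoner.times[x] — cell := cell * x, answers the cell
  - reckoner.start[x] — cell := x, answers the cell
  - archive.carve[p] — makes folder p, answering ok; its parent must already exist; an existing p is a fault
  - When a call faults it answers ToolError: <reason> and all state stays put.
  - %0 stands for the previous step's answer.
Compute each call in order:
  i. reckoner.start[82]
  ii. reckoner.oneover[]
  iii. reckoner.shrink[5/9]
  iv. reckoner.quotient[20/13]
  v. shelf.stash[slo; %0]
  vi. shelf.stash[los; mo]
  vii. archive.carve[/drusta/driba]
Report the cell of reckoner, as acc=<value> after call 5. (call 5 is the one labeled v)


Act: reckoner.start[x=82]
Obs: 82
Act: reckoner.oneover[]
Obs: 1/82
Act: reckoner.shrink[x=5/9]
Obs: -401/738
Act: reckoner.quotient[x=20/13]
Obs: -5213/14760
Act: shelf.stash[k=slo; v=%0]
Obs: nil
Act: shelf.stash[k=los; v=mo]
Obs: nil
Act: archive.carve[p=/drusta/driba]
Obs: ToolError: no parent

Answer: acc=-5213/14760


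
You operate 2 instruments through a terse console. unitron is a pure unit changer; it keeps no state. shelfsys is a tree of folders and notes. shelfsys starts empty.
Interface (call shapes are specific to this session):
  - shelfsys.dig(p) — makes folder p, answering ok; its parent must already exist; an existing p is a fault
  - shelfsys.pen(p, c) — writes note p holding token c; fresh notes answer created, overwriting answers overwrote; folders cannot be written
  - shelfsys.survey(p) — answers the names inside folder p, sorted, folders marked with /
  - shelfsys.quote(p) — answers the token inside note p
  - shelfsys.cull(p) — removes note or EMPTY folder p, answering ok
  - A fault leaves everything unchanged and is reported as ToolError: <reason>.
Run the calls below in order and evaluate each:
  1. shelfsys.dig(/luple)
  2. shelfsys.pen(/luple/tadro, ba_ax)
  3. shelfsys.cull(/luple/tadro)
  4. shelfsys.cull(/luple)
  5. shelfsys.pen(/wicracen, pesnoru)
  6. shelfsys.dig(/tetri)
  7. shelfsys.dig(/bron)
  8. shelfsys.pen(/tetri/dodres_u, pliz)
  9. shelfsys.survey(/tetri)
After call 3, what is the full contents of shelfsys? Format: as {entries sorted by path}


! 1. dig(p→/luple) -> ok
! 2. pen(p→/luple/tadro, c→ba_ax) -> created
! 3. cull(p→/luple/tadro) -> ok
! 4. cull(p→/luple) -> ok
! 5. pen(p→/wicracen, c→pesnoru) -> created
! 6. dig(p→/tetri) -> ok
! 7. dig(p→/bron) -> ok
! 8. pen(p→/tetri/dodres_u, c→pliz) -> created
! 9. survey(p→/tetri) -> [dodres_u]

Answer: {luple/}


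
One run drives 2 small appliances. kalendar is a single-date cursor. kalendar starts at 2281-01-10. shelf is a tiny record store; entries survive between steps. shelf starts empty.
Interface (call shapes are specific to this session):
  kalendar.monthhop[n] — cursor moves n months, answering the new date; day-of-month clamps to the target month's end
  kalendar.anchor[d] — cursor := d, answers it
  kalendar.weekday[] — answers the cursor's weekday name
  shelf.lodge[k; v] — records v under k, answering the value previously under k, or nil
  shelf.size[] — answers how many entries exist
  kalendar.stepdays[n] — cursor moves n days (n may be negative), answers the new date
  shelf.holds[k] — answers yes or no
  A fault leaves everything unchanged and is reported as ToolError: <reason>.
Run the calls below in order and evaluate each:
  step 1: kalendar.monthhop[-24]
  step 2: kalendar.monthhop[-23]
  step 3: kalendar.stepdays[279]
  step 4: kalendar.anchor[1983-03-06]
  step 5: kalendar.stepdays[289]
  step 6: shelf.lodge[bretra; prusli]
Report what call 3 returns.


Answer: 2277-11-16

Derivation:
Step: kalendar.monthhop[-24]
Result: 2279-01-10
Step: kalendar.monthhop[-23]
Result: 2277-02-10
Step: kalendar.stepdays[279]
Result: 2277-11-16
Step: kalendar.anchor[1983-03-06]
Result: 1983-03-06
Step: kalendar.stepdays[289]
Result: 1983-12-20
Step: shelf.lodge[bretra; prusli]
Result: nil


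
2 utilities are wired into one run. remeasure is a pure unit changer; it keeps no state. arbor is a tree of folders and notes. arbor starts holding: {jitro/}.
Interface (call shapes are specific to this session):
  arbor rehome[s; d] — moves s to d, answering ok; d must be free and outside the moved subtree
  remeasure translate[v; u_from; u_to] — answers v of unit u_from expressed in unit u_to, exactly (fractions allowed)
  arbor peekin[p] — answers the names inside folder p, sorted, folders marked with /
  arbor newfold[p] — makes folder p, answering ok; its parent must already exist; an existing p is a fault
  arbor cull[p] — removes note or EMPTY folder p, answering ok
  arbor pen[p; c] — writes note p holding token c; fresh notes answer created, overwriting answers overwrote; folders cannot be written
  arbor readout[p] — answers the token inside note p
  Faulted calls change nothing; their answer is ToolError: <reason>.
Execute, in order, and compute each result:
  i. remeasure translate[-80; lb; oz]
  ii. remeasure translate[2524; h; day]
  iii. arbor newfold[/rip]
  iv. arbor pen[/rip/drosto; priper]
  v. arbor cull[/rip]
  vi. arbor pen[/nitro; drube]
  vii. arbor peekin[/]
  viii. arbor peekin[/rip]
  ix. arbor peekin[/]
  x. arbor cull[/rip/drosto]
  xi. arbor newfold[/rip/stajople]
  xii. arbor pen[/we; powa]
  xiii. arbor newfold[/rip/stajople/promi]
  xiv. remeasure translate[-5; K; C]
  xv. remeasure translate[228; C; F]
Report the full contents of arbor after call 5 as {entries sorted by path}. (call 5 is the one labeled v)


Answer: {jitro/, rip/, rip/drosto=priper}

Derivation:
>> remeasure translate(-80, lb, oz)
<< -1280
>> remeasure translate(2524, h, day)
<< 631/6
>> arbor newfold(/rip)
<< ok
>> arbor pen(/rip/drosto, priper)
<< created
>> arbor cull(/rip)
<< ToolError: not empty
>> arbor pen(/nitro, drube)
<< created
>> arbor peekin(/)
<< [jitro/, nitro, rip/]
>> arbor peekin(/rip)
<< [drosto]
>> arbor peekin(/)
<< [jitro/, nitro, rip/]
>> arbor cull(/rip/drosto)
<< ok
>> arbor newfold(/rip/stajople)
<< ok
>> arbor pen(/we, powa)
<< created
>> arbor newfold(/rip/stajople/promi)
<< ok
>> remeasure translate(-5, K, C)
<< -5563/20
>> remeasure translate(228, C, F)
<< 2212/5


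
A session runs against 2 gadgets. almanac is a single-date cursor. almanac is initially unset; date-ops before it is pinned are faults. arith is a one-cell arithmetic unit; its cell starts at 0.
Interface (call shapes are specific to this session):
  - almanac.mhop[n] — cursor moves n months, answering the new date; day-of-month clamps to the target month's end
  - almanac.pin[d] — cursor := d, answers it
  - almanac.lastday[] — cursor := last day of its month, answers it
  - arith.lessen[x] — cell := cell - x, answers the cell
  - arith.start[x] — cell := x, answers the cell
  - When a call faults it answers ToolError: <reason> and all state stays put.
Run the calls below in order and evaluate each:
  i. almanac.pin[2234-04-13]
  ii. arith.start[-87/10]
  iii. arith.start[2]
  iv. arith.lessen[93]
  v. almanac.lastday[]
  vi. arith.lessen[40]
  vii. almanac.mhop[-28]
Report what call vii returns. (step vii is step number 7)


Answer: 2231-12-30

Derivation:
% 1. pin(d: 2234-04-13) => 2234-04-13
% 2. start(x: -87/10) => -87/10
% 3. start(x: 2) => 2
% 4. lessen(x: 93) => -91
% 5. lastday() => 2234-04-30
% 6. lessen(x: 40) => -131
% 7. mhop(n: -28) => 2231-12-30


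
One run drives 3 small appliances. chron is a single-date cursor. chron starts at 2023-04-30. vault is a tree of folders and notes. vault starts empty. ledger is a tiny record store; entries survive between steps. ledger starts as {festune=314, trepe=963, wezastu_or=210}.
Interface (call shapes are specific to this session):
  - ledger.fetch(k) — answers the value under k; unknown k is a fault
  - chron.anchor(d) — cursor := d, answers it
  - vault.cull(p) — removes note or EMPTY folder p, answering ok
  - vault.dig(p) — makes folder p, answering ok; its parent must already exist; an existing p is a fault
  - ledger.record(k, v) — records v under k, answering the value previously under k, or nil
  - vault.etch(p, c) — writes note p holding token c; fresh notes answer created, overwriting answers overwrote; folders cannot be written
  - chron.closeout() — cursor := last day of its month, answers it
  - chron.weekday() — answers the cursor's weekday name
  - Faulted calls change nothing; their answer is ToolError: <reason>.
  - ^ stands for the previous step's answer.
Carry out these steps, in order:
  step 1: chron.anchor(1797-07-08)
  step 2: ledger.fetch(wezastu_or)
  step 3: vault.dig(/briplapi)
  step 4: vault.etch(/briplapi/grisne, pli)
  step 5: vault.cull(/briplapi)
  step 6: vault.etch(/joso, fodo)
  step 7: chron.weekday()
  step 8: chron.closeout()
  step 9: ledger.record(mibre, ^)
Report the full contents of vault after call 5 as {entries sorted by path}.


Answer: {briplapi/, briplapi/grisne=pli}

Derivation:
→ anchor(d='1797-07-08')
← 1797-07-08
→ fetch(k='wezastu_or')
← 210
→ dig(p='/briplapi')
← ok
→ etch(p='/briplapi/grisne', c='pli')
← created
→ cull(p='/briplapi')
← ToolError: not empty
→ etch(p='/joso', c='fodo')
← created
→ weekday()
← Saturday
→ closeout()
← 1797-07-31
→ record(k='mibre', v='^')
← nil


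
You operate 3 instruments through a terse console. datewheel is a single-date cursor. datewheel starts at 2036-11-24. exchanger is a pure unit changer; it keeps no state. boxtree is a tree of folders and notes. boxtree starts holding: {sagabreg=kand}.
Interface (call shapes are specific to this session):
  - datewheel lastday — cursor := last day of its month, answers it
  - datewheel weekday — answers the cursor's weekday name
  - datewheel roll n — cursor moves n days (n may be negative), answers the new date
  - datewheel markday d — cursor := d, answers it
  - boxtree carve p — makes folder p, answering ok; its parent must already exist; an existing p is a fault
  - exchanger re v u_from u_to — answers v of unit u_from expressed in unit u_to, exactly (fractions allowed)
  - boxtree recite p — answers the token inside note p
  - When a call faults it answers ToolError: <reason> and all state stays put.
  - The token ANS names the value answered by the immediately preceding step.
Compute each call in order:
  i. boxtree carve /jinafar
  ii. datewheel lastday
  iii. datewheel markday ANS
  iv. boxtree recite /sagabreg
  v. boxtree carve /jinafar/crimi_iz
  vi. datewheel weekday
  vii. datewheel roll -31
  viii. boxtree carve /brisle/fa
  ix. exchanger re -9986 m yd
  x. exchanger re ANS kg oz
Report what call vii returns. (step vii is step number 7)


CALL boxtree carve[p: /jinafar]
RET  ok
CALL datewheel lastday[]
RET  2036-11-30
CALL datewheel markday[d: ANS]
RET  2036-11-30
CALL boxtree recite[p: /sagabreg]
RET  kand
CALL boxtree carve[p: /jinafar/crimi_iz]
RET  ok
CALL datewheel weekday[]
RET  Sunday
CALL datewheel roll[n: -31]
RET  2036-10-30
CALL boxtree carve[p: /brisle/fa]
RET  ToolError: no parent
CALL exchanger re[v: -9986; u_from: m; u_to: yd]
RET  -12482500/1143
CALL exchanger re[v: ANS; u_from: kg; u_to: oz]
RET  -19972000000000000/51845607891

Answer: 2036-10-30


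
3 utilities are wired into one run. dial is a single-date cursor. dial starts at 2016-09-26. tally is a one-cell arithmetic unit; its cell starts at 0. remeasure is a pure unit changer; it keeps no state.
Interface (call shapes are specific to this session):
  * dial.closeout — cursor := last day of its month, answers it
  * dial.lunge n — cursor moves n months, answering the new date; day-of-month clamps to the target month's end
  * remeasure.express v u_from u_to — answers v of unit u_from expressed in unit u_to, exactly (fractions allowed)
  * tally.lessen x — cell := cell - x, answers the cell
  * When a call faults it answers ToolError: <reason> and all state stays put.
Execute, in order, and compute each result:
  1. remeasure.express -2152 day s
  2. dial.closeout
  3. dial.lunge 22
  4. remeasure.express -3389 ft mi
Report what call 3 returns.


Answer: 2018-07-30

Derivation:
Using remeasure.express(v→-2152, u_from→day, u_to→s), and observe -185932800.
Using dial.closeout(), — result: 2016-09-30.
I invoke dial.lunge(n→22), giving 2018-07-30.
Using remeasure.express(v→-3389, u_from→ft, u_to→mi), → -3389/5280.


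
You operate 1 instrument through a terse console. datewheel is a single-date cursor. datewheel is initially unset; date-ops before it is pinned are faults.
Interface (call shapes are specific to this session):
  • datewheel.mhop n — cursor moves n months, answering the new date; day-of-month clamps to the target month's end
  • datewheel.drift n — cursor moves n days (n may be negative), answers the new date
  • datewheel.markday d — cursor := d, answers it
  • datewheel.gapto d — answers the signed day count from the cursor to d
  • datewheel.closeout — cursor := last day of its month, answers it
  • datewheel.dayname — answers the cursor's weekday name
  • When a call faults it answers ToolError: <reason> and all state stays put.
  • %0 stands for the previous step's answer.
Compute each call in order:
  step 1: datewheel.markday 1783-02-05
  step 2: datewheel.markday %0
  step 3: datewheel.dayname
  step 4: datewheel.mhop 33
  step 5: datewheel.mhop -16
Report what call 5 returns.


·→ markday(d='1783-02-05')
·← 1783-02-05
·→ markday(d='%0')
·← 1783-02-05
·→ dayname()
·← Wednesday
·→ mhop(n='33')
·← 1785-11-05
·→ mhop(n='-16')
·← 1784-07-05

Answer: 1784-07-05


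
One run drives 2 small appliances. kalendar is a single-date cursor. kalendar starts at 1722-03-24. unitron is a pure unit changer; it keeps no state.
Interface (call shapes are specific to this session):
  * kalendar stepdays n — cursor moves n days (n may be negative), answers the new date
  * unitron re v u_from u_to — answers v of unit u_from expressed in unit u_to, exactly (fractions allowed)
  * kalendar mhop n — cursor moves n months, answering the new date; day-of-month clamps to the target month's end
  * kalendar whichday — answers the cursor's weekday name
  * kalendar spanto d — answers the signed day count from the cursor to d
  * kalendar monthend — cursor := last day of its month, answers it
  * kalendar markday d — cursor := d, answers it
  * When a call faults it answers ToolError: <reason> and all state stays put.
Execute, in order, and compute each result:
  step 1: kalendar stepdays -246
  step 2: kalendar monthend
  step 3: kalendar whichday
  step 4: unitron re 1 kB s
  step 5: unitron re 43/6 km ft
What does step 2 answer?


Do: kalendar stepdays[n: -246]
See: 1721-07-21
Do: kalendar monthend[]
See: 1721-07-31
Do: kalendar whichday[]
See: Thursday
Do: unitron re[v: 1; u_from: kB; u_to: s]
See: ToolError: incompatible units
Do: unitron re[v: 43/6; u_from: km; u_to: ft]
See: 26875000/1143

Answer: 1721-07-31


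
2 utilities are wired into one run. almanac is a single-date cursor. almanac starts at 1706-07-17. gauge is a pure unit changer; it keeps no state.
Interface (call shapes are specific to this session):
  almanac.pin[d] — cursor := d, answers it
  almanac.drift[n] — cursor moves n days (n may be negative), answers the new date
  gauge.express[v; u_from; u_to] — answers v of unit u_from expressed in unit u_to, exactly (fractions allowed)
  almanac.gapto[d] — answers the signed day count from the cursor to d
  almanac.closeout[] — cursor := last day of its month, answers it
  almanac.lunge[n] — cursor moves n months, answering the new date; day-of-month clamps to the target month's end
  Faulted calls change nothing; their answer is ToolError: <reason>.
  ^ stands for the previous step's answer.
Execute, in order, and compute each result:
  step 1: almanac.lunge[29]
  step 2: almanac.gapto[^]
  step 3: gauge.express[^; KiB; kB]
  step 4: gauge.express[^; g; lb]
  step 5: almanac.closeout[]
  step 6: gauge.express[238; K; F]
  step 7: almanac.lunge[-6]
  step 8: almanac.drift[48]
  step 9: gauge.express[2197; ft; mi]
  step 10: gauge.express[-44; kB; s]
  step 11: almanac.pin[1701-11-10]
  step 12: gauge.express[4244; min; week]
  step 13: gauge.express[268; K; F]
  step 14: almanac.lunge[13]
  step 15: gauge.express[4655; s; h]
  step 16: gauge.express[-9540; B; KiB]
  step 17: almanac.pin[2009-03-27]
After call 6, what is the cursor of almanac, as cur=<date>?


Answer: cur=1708-12-31

Derivation:
// almanac.lunge(n→29) == 1708-12-17
// almanac.gapto(d→^) == 0
// gauge.express(v→^, u_from→KiB, u_to→kB) == 0
// gauge.express(v→^, u_from→g, u_to→lb) == 0
// almanac.closeout() == 1708-12-31
// gauge.express(v→238, u_from→K, u_to→F) == -3127/100
// almanac.lunge(n→-6) == 1708-06-30
// almanac.drift(n→48) == 1708-08-17
// gauge.express(v→2197, u_from→ft, u_to→mi) == 2197/5280
// gauge.express(v→-44, u_from→kB, u_to→s) == ToolError: incompatible units
// almanac.pin(d→1701-11-10) == 1701-11-10
// gauge.express(v→4244, u_from→min, u_to→week) == 1061/2520
// gauge.express(v→268, u_from→K, u_to→F) == 2273/100
// almanac.lunge(n→13) == 1702-12-10
// gauge.express(v→4655, u_from→s, u_to→h) == 931/720
// gauge.express(v→-9540, u_from→B, u_to→KiB) == -2385/256
// almanac.pin(d→2009-03-27) == 2009-03-27


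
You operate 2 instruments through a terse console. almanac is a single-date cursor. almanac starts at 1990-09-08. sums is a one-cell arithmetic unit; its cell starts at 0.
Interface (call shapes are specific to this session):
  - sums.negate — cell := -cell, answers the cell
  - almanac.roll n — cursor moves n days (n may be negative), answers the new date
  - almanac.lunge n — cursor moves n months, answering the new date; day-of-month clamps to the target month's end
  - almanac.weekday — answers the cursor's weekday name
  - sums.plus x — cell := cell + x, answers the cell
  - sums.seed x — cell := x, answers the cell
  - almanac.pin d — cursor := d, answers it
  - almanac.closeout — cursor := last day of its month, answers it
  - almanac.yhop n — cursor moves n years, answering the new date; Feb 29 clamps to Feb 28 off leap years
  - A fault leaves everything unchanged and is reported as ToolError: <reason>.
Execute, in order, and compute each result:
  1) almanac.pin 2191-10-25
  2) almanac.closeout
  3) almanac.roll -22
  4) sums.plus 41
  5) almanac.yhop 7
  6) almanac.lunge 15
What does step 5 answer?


Do: pin[d→2191-10-25]
See: 2191-10-25
Do: closeout[]
See: 2191-10-31
Do: roll[n→-22]
See: 2191-10-09
Do: plus[x→41]
See: 41
Do: yhop[n→7]
See: 2198-10-09
Do: lunge[n→15]
See: 2200-01-09

Answer: 2198-10-09


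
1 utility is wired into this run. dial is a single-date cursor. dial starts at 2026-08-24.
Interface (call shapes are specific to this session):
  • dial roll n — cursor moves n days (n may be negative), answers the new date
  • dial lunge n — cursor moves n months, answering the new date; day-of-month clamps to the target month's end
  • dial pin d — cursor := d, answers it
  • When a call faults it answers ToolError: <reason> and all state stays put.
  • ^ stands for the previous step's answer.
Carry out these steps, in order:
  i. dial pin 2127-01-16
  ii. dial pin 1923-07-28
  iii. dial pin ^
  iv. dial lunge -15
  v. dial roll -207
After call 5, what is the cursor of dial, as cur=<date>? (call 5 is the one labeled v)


Answer: cur=1921-10-03

Derivation:
# 1. dial pin(d: 2127-01-16) : 2127-01-16
# 2. dial pin(d: 1923-07-28) : 1923-07-28
# 3. dial pin(d: ^) : 1923-07-28
# 4. dial lunge(n: -15) : 1922-04-28
# 5. dial roll(n: -207) : 1921-10-03


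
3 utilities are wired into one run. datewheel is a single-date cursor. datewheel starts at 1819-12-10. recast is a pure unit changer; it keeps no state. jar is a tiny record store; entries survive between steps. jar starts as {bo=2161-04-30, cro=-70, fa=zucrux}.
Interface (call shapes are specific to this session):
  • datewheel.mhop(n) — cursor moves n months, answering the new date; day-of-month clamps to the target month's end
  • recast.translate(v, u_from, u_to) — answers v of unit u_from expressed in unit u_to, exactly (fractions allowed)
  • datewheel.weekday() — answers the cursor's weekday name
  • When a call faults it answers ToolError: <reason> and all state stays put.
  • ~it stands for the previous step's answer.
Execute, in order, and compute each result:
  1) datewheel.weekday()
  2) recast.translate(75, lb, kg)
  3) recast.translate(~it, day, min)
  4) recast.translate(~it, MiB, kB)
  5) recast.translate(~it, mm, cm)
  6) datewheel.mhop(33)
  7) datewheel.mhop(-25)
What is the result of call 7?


Answer: 1820-08-10

Derivation:
-> datewheel.weekday()
<- Friday
-> recast.translate(v='75', u_from='lb', u_to='kg')
<- 136077711/4000000
-> recast.translate(v='~it', u_from='day', u_to='min')
<- 1224699399/25000
-> recast.translate(v='~it', u_from='MiB', u_to='kB')
<- 20065474953216/390625
-> recast.translate(v='~it', u_from='mm', u_to='cm')
<- 10032737476608/1953125
-> datewheel.mhop(n='33')
<- 1822-09-10
-> datewheel.mhop(n='-25')
<- 1820-08-10


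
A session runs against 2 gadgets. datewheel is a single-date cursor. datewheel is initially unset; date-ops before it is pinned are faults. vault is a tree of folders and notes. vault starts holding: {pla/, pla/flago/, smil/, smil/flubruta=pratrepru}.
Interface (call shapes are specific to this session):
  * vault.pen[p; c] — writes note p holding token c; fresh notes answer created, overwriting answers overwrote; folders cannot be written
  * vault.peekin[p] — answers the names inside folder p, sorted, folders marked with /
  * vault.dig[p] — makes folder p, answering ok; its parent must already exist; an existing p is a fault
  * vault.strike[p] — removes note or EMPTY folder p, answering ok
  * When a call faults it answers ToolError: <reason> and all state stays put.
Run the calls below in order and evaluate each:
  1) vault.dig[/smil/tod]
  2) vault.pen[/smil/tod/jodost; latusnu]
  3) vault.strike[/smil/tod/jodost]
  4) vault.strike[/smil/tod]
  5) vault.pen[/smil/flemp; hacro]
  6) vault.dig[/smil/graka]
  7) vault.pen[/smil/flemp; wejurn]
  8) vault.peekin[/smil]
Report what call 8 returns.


Answer: [flemp, flubruta, graka/]

Derivation:
>>> vault.dig p: /smil/tod
[out] ok
>>> vault.pen p: /smil/tod/jodost c: latusnu
[out] created
>>> vault.strike p: /smil/tod/jodost
[out] ok
>>> vault.strike p: /smil/tod
[out] ok
>>> vault.pen p: /smil/flemp c: hacro
[out] created
>>> vault.dig p: /smil/graka
[out] ok
>>> vault.pen p: /smil/flemp c: wejurn
[out] overwrote
>>> vault.peekin p: /smil
[out] [flemp, flubruta, graka/]


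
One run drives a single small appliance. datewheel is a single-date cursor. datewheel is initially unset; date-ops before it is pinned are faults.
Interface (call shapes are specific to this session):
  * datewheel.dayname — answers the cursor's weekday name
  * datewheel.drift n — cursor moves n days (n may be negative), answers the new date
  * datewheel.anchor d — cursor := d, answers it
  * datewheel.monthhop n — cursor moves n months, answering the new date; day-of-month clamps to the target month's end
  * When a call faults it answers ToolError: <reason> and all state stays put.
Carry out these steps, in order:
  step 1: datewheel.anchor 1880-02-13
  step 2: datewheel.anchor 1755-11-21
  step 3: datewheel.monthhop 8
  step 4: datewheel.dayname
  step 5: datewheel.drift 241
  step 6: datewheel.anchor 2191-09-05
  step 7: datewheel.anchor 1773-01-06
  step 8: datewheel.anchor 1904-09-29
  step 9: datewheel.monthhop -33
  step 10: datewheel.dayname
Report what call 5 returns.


Answer: 1757-03-19

Derivation:
I run anchor passing d='1880-02-13', — result: 1880-02-13.
I run anchor passing d='1755-11-21', and see 1755-11-21.
Now I run monthhop passing n='8', which returns 1756-07-21.
I invoke dayname, and see Wednesday.
Then drift passing n='241', → 1757-03-19.
I try anchor passing d='2191-09-05', giving 2191-09-05.
Now I run anchor passing d='1773-01-06', yielding 1773-01-06.
I try anchor passing d='1904-09-29': 1904-09-29.
I run monthhop passing n='-33', → 1901-12-29.
I call dayname(), and see Sunday.


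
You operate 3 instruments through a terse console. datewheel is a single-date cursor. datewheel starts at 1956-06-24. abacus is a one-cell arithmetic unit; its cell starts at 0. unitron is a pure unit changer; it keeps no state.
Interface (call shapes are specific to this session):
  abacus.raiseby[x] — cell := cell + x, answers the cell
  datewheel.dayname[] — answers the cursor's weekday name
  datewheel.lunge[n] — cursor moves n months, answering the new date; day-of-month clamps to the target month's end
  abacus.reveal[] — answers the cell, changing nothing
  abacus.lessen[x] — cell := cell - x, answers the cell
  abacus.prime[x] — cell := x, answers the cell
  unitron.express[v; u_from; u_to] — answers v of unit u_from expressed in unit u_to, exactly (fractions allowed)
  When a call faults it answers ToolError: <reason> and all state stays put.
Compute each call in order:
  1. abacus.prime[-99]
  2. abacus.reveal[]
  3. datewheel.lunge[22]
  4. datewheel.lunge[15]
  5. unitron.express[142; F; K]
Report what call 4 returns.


Answer: 1959-07-24

Derivation:
> prime x='-99'
[out] -99
> reveal
[out] -99
> lunge n='22'
[out] 1958-04-24
> lunge n='15'
[out] 1959-07-24
> express v='142' u_from='F' u_to='K'
[out] 60167/180


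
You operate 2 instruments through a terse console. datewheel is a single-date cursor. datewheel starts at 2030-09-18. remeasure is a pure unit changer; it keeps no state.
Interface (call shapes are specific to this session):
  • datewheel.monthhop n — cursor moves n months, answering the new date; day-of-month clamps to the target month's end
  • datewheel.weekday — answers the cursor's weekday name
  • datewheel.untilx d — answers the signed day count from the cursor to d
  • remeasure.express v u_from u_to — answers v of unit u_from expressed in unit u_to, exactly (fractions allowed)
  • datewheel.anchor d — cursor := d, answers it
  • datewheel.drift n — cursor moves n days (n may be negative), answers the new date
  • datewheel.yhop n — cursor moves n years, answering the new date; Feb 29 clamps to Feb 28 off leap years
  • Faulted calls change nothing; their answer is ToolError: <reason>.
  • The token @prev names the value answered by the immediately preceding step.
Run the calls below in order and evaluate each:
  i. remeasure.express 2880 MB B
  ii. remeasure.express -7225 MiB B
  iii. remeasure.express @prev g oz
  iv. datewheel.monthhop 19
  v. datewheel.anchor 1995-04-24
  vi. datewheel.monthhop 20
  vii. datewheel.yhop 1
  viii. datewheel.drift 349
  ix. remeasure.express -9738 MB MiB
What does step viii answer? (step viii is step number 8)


Do: remeasure.express[v=2880; u_from=MB; u_to=B]
See: 2880000000
Do: remeasure.express[v=-7225; u_from=MiB; u_to=B]
See: -7575961600
Do: remeasure.express[v=@prev; u_from=g; u_to=oz]
See: -12121538560000000/45359237
Do: datewheel.monthhop[n=19]
See: 2032-04-18
Do: datewheel.anchor[d=1995-04-24]
See: 1995-04-24
Do: datewheel.monthhop[n=20]
See: 1996-12-24
Do: datewheel.yhop[n=1]
See: 1997-12-24
Do: datewheel.drift[n=349]
See: 1998-12-08
Do: remeasure.express[v=-9738; u_from=MB; u_to=MiB]
See: -76078125/8192

Answer: 1998-12-08


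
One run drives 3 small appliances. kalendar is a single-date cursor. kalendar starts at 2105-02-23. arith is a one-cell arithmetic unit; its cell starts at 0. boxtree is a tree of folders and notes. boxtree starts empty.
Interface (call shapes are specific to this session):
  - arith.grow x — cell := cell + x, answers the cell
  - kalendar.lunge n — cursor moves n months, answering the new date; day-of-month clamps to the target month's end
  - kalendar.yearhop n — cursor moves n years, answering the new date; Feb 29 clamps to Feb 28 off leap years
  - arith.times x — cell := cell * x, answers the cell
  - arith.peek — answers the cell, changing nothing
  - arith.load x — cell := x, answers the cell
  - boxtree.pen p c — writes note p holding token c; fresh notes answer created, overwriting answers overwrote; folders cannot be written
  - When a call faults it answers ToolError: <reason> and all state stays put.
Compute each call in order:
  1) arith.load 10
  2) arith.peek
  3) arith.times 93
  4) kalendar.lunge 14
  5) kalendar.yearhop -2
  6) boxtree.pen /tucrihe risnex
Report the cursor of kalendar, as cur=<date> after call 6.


Answer: cur=2104-04-23

Derivation:
>>> load x→10
= 10
>>> peek
= 10
>>> times x→93
= 930
>>> lunge n→14
= 2106-04-23
>>> yearhop n→-2
= 2104-04-23
>>> pen p→/tucrihe c→risnex
= created


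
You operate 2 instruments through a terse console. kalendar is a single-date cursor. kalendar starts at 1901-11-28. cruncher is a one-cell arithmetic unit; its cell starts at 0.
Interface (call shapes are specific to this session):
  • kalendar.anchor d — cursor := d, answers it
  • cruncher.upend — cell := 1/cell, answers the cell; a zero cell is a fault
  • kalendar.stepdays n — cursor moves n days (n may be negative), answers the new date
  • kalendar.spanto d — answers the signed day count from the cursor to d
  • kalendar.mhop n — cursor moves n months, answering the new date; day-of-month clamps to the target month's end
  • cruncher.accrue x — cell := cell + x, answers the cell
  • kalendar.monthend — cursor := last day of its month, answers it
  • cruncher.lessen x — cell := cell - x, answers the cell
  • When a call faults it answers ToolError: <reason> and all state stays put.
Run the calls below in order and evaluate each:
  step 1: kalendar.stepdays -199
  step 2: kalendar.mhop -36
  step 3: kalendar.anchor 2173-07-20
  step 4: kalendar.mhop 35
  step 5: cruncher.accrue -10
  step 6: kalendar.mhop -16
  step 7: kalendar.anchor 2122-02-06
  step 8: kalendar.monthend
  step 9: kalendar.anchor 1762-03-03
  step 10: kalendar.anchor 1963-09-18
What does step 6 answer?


→ stepdays(-199)
← 1901-05-13
→ mhop(-36)
← 1898-05-13
→ anchor(2173-07-20)
← 2173-07-20
→ mhop(35)
← 2176-06-20
→ accrue(-10)
← -10
→ mhop(-16)
← 2175-02-20
→ anchor(2122-02-06)
← 2122-02-06
→ monthend()
← 2122-02-28
→ anchor(1762-03-03)
← 1762-03-03
→ anchor(1963-09-18)
← 1963-09-18

Answer: 2175-02-20


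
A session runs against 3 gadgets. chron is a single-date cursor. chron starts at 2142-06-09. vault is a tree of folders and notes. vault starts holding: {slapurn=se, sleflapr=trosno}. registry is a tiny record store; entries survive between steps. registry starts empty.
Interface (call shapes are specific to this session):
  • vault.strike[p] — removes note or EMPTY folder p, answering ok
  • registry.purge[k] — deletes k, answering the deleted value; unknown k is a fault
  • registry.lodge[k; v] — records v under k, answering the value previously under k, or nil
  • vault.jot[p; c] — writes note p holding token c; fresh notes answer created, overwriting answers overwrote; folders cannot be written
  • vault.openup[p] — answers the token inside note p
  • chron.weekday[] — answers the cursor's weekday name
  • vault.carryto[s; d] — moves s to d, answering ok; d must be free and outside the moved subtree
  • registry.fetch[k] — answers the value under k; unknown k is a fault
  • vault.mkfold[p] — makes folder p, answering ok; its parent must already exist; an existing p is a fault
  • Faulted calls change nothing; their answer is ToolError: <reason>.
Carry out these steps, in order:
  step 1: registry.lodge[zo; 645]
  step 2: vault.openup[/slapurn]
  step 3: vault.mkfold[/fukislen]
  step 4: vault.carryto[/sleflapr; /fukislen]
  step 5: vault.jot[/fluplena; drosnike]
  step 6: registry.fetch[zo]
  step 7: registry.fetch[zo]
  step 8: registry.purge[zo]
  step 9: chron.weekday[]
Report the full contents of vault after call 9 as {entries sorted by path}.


-- lodge(k='zo', v='645') == nil
-- openup(p='/slapurn') == se
-- mkfold(p='/fukislen') == ok
-- carryto(s='/sleflapr', d='/fukislen') == ToolError: exists
-- jot(p='/fluplena', c='drosnike') == created
-- fetch(k='zo') == 645
-- fetch(k='zo') == 645
-- purge(k='zo') == 645
-- weekday() == Saturday

Answer: {fluplena=drosnike, fukislen/, slapurn=se, sleflapr=trosno}


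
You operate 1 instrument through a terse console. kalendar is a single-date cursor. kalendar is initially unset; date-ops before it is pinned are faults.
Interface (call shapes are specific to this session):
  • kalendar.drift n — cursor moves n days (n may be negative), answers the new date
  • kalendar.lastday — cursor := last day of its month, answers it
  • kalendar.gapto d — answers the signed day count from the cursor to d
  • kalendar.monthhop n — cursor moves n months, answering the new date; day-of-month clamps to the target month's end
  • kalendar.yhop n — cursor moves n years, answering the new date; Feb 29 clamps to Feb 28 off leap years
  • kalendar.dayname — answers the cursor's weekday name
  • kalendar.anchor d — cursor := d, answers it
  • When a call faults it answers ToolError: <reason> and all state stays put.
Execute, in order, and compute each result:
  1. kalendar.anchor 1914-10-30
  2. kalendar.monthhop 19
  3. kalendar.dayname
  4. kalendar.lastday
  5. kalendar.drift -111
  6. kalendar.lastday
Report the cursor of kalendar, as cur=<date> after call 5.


Answer: cur=1916-02-10

Derivation:
Calling kalendar.anchor passing d=1914-10-30, and see 1914-10-30.
I call kalendar.monthhop passing n=19, yielding 1916-05-30.
Calling kalendar.dayname(): Tuesday.
I try kalendar.lastday(), giving 1916-05-31.
Using kalendar.drift passing n=-111, which returns 1916-02-10.
I call kalendar.lastday(), and get 1916-02-29.
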